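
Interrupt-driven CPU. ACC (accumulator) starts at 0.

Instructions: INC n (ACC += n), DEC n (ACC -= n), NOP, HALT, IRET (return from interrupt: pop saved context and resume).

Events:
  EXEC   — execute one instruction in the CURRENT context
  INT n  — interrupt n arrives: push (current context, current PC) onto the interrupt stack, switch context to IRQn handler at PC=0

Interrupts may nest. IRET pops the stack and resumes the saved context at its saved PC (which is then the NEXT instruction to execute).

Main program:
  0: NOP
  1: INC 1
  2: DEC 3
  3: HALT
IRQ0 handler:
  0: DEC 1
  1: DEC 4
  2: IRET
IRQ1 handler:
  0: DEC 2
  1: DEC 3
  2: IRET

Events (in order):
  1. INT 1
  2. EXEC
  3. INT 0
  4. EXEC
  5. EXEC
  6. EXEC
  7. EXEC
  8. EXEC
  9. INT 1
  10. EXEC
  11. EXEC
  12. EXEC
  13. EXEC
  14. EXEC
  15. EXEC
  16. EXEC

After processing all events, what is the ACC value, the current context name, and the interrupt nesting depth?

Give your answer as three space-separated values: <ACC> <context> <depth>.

Answer: -17 MAIN 0

Derivation:
Event 1 (INT 1): INT 1 arrives: push (MAIN, PC=0), enter IRQ1 at PC=0 (depth now 1)
Event 2 (EXEC): [IRQ1] PC=0: DEC 2 -> ACC=-2
Event 3 (INT 0): INT 0 arrives: push (IRQ1, PC=1), enter IRQ0 at PC=0 (depth now 2)
Event 4 (EXEC): [IRQ0] PC=0: DEC 1 -> ACC=-3
Event 5 (EXEC): [IRQ0] PC=1: DEC 4 -> ACC=-7
Event 6 (EXEC): [IRQ0] PC=2: IRET -> resume IRQ1 at PC=1 (depth now 1)
Event 7 (EXEC): [IRQ1] PC=1: DEC 3 -> ACC=-10
Event 8 (EXEC): [IRQ1] PC=2: IRET -> resume MAIN at PC=0 (depth now 0)
Event 9 (INT 1): INT 1 arrives: push (MAIN, PC=0), enter IRQ1 at PC=0 (depth now 1)
Event 10 (EXEC): [IRQ1] PC=0: DEC 2 -> ACC=-12
Event 11 (EXEC): [IRQ1] PC=1: DEC 3 -> ACC=-15
Event 12 (EXEC): [IRQ1] PC=2: IRET -> resume MAIN at PC=0 (depth now 0)
Event 13 (EXEC): [MAIN] PC=0: NOP
Event 14 (EXEC): [MAIN] PC=1: INC 1 -> ACC=-14
Event 15 (EXEC): [MAIN] PC=2: DEC 3 -> ACC=-17
Event 16 (EXEC): [MAIN] PC=3: HALT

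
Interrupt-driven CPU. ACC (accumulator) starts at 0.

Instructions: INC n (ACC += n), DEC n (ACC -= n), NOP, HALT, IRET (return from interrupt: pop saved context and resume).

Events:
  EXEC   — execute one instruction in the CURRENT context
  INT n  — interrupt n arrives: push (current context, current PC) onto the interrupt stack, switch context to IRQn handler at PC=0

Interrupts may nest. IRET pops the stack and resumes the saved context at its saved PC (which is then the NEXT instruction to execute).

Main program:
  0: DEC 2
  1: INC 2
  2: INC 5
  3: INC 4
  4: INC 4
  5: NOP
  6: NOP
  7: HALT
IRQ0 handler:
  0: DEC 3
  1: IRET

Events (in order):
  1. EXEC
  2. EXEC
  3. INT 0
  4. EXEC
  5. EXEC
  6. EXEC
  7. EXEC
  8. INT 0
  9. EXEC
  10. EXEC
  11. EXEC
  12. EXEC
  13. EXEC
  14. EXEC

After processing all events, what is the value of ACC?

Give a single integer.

Answer: 7

Derivation:
Event 1 (EXEC): [MAIN] PC=0: DEC 2 -> ACC=-2
Event 2 (EXEC): [MAIN] PC=1: INC 2 -> ACC=0
Event 3 (INT 0): INT 0 arrives: push (MAIN, PC=2), enter IRQ0 at PC=0 (depth now 1)
Event 4 (EXEC): [IRQ0] PC=0: DEC 3 -> ACC=-3
Event 5 (EXEC): [IRQ0] PC=1: IRET -> resume MAIN at PC=2 (depth now 0)
Event 6 (EXEC): [MAIN] PC=2: INC 5 -> ACC=2
Event 7 (EXEC): [MAIN] PC=3: INC 4 -> ACC=6
Event 8 (INT 0): INT 0 arrives: push (MAIN, PC=4), enter IRQ0 at PC=0 (depth now 1)
Event 9 (EXEC): [IRQ0] PC=0: DEC 3 -> ACC=3
Event 10 (EXEC): [IRQ0] PC=1: IRET -> resume MAIN at PC=4 (depth now 0)
Event 11 (EXEC): [MAIN] PC=4: INC 4 -> ACC=7
Event 12 (EXEC): [MAIN] PC=5: NOP
Event 13 (EXEC): [MAIN] PC=6: NOP
Event 14 (EXEC): [MAIN] PC=7: HALT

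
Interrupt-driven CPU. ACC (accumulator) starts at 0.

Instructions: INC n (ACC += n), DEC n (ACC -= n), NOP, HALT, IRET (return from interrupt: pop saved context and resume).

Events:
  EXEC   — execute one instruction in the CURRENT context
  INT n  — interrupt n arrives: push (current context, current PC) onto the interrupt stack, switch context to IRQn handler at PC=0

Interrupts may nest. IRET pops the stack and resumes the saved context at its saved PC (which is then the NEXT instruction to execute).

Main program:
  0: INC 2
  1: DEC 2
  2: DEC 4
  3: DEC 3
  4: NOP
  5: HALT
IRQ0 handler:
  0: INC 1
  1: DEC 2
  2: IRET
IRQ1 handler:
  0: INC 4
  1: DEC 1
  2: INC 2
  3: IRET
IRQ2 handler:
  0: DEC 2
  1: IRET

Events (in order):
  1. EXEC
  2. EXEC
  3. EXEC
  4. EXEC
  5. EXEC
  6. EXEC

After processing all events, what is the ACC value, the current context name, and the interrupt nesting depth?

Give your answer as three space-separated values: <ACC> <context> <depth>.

Answer: -7 MAIN 0

Derivation:
Event 1 (EXEC): [MAIN] PC=0: INC 2 -> ACC=2
Event 2 (EXEC): [MAIN] PC=1: DEC 2 -> ACC=0
Event 3 (EXEC): [MAIN] PC=2: DEC 4 -> ACC=-4
Event 4 (EXEC): [MAIN] PC=3: DEC 3 -> ACC=-7
Event 5 (EXEC): [MAIN] PC=4: NOP
Event 6 (EXEC): [MAIN] PC=5: HALT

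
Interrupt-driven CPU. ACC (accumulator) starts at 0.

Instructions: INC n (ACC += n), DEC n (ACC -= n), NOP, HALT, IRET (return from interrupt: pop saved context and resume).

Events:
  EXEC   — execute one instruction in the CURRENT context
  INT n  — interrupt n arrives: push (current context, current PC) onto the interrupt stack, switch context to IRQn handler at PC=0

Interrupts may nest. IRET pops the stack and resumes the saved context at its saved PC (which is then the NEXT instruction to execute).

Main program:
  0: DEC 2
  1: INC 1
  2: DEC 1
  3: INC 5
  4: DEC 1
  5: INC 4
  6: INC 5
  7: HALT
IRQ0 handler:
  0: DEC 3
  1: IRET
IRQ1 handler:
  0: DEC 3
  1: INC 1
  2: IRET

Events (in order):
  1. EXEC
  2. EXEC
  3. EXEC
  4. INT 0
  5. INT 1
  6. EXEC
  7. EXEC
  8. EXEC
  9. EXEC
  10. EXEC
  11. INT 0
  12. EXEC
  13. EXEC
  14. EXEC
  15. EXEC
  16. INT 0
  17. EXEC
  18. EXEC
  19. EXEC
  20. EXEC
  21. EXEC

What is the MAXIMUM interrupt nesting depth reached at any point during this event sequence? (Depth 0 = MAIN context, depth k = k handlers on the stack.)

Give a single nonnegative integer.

Event 1 (EXEC): [MAIN] PC=0: DEC 2 -> ACC=-2 [depth=0]
Event 2 (EXEC): [MAIN] PC=1: INC 1 -> ACC=-1 [depth=0]
Event 3 (EXEC): [MAIN] PC=2: DEC 1 -> ACC=-2 [depth=0]
Event 4 (INT 0): INT 0 arrives: push (MAIN, PC=3), enter IRQ0 at PC=0 (depth now 1) [depth=1]
Event 5 (INT 1): INT 1 arrives: push (IRQ0, PC=0), enter IRQ1 at PC=0 (depth now 2) [depth=2]
Event 6 (EXEC): [IRQ1] PC=0: DEC 3 -> ACC=-5 [depth=2]
Event 7 (EXEC): [IRQ1] PC=1: INC 1 -> ACC=-4 [depth=2]
Event 8 (EXEC): [IRQ1] PC=2: IRET -> resume IRQ0 at PC=0 (depth now 1) [depth=1]
Event 9 (EXEC): [IRQ0] PC=0: DEC 3 -> ACC=-7 [depth=1]
Event 10 (EXEC): [IRQ0] PC=1: IRET -> resume MAIN at PC=3 (depth now 0) [depth=0]
Event 11 (INT 0): INT 0 arrives: push (MAIN, PC=3), enter IRQ0 at PC=0 (depth now 1) [depth=1]
Event 12 (EXEC): [IRQ0] PC=0: DEC 3 -> ACC=-10 [depth=1]
Event 13 (EXEC): [IRQ0] PC=1: IRET -> resume MAIN at PC=3 (depth now 0) [depth=0]
Event 14 (EXEC): [MAIN] PC=3: INC 5 -> ACC=-5 [depth=0]
Event 15 (EXEC): [MAIN] PC=4: DEC 1 -> ACC=-6 [depth=0]
Event 16 (INT 0): INT 0 arrives: push (MAIN, PC=5), enter IRQ0 at PC=0 (depth now 1) [depth=1]
Event 17 (EXEC): [IRQ0] PC=0: DEC 3 -> ACC=-9 [depth=1]
Event 18 (EXEC): [IRQ0] PC=1: IRET -> resume MAIN at PC=5 (depth now 0) [depth=0]
Event 19 (EXEC): [MAIN] PC=5: INC 4 -> ACC=-5 [depth=0]
Event 20 (EXEC): [MAIN] PC=6: INC 5 -> ACC=0 [depth=0]
Event 21 (EXEC): [MAIN] PC=7: HALT [depth=0]
Max depth observed: 2

Answer: 2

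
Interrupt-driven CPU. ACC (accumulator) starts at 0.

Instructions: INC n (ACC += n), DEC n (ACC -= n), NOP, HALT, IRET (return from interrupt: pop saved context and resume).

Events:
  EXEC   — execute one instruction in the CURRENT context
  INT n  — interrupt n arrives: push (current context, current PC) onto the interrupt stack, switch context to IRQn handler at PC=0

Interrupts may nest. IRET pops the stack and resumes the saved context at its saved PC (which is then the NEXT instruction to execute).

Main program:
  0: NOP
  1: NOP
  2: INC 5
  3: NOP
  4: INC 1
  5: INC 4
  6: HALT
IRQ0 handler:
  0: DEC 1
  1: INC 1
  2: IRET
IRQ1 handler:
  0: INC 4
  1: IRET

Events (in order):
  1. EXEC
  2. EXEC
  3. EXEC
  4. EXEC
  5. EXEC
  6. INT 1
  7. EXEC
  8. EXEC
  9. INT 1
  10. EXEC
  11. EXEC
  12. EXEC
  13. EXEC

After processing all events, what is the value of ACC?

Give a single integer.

Event 1 (EXEC): [MAIN] PC=0: NOP
Event 2 (EXEC): [MAIN] PC=1: NOP
Event 3 (EXEC): [MAIN] PC=2: INC 5 -> ACC=5
Event 4 (EXEC): [MAIN] PC=3: NOP
Event 5 (EXEC): [MAIN] PC=4: INC 1 -> ACC=6
Event 6 (INT 1): INT 1 arrives: push (MAIN, PC=5), enter IRQ1 at PC=0 (depth now 1)
Event 7 (EXEC): [IRQ1] PC=0: INC 4 -> ACC=10
Event 8 (EXEC): [IRQ1] PC=1: IRET -> resume MAIN at PC=5 (depth now 0)
Event 9 (INT 1): INT 1 arrives: push (MAIN, PC=5), enter IRQ1 at PC=0 (depth now 1)
Event 10 (EXEC): [IRQ1] PC=0: INC 4 -> ACC=14
Event 11 (EXEC): [IRQ1] PC=1: IRET -> resume MAIN at PC=5 (depth now 0)
Event 12 (EXEC): [MAIN] PC=5: INC 4 -> ACC=18
Event 13 (EXEC): [MAIN] PC=6: HALT

Answer: 18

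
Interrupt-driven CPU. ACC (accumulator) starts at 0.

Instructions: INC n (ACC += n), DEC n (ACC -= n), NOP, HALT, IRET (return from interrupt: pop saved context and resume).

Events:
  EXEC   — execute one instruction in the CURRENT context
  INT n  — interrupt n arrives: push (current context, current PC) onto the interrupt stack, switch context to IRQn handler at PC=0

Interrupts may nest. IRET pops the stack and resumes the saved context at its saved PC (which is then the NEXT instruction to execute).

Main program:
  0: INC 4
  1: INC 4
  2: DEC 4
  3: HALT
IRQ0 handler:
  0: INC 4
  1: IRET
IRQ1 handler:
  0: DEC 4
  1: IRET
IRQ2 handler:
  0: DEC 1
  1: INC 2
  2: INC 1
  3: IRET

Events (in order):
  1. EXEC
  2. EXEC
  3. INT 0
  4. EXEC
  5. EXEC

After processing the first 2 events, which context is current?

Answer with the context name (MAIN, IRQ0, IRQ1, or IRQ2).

Answer: MAIN

Derivation:
Event 1 (EXEC): [MAIN] PC=0: INC 4 -> ACC=4
Event 2 (EXEC): [MAIN] PC=1: INC 4 -> ACC=8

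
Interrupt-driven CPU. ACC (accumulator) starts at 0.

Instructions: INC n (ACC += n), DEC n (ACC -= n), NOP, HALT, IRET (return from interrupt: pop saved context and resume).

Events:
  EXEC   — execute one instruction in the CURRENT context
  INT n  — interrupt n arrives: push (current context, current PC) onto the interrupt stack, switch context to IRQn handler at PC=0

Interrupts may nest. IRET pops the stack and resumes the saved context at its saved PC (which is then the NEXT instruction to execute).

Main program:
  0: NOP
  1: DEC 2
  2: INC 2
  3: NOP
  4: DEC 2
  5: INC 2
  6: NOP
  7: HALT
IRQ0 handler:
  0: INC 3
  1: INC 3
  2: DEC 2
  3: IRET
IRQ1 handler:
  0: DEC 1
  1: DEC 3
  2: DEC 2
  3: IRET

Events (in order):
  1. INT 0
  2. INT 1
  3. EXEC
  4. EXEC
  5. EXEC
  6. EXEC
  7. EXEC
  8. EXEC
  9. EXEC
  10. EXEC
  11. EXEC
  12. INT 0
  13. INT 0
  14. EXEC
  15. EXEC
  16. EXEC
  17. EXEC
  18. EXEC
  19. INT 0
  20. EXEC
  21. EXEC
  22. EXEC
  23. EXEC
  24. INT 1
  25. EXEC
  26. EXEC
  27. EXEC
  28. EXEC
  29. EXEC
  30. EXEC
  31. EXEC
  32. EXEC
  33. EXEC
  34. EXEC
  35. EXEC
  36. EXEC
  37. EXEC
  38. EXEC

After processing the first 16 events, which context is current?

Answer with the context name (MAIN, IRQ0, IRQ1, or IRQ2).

Answer: IRQ0

Derivation:
Event 1 (INT 0): INT 0 arrives: push (MAIN, PC=0), enter IRQ0 at PC=0 (depth now 1)
Event 2 (INT 1): INT 1 arrives: push (IRQ0, PC=0), enter IRQ1 at PC=0 (depth now 2)
Event 3 (EXEC): [IRQ1] PC=0: DEC 1 -> ACC=-1
Event 4 (EXEC): [IRQ1] PC=1: DEC 3 -> ACC=-4
Event 5 (EXEC): [IRQ1] PC=2: DEC 2 -> ACC=-6
Event 6 (EXEC): [IRQ1] PC=3: IRET -> resume IRQ0 at PC=0 (depth now 1)
Event 7 (EXEC): [IRQ0] PC=0: INC 3 -> ACC=-3
Event 8 (EXEC): [IRQ0] PC=1: INC 3 -> ACC=0
Event 9 (EXEC): [IRQ0] PC=2: DEC 2 -> ACC=-2
Event 10 (EXEC): [IRQ0] PC=3: IRET -> resume MAIN at PC=0 (depth now 0)
Event 11 (EXEC): [MAIN] PC=0: NOP
Event 12 (INT 0): INT 0 arrives: push (MAIN, PC=1), enter IRQ0 at PC=0 (depth now 1)
Event 13 (INT 0): INT 0 arrives: push (IRQ0, PC=0), enter IRQ0 at PC=0 (depth now 2)
Event 14 (EXEC): [IRQ0] PC=0: INC 3 -> ACC=1
Event 15 (EXEC): [IRQ0] PC=1: INC 3 -> ACC=4
Event 16 (EXEC): [IRQ0] PC=2: DEC 2 -> ACC=2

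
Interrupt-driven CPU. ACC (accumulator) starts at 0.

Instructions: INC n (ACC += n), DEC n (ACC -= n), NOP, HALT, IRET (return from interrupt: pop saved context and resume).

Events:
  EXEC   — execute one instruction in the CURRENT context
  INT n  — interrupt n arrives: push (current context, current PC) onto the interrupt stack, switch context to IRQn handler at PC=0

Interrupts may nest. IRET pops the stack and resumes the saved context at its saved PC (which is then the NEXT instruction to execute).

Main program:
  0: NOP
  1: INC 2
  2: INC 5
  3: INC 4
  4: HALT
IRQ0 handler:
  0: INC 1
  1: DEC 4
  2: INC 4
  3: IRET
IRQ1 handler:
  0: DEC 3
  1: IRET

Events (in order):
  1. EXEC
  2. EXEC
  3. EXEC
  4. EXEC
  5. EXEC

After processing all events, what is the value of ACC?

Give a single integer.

Event 1 (EXEC): [MAIN] PC=0: NOP
Event 2 (EXEC): [MAIN] PC=1: INC 2 -> ACC=2
Event 3 (EXEC): [MAIN] PC=2: INC 5 -> ACC=7
Event 4 (EXEC): [MAIN] PC=3: INC 4 -> ACC=11
Event 5 (EXEC): [MAIN] PC=4: HALT

Answer: 11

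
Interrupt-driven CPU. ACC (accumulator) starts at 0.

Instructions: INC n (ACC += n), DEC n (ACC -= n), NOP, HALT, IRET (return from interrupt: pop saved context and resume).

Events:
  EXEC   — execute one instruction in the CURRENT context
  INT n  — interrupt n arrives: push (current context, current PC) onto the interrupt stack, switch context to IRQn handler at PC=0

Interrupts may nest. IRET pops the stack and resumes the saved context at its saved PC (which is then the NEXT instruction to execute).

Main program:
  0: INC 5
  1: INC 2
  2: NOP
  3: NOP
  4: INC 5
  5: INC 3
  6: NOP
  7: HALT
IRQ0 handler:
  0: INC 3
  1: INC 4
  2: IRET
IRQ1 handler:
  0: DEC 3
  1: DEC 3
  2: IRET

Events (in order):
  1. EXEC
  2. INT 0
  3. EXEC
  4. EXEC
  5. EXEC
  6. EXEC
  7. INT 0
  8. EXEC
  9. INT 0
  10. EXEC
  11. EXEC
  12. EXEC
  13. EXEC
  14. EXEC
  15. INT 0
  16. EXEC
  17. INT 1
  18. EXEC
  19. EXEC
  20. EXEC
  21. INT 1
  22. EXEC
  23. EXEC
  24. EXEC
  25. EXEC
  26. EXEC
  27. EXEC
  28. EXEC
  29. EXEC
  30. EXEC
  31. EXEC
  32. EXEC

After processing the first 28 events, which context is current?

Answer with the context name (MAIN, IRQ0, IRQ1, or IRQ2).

Answer: MAIN

Derivation:
Event 1 (EXEC): [MAIN] PC=0: INC 5 -> ACC=5
Event 2 (INT 0): INT 0 arrives: push (MAIN, PC=1), enter IRQ0 at PC=0 (depth now 1)
Event 3 (EXEC): [IRQ0] PC=0: INC 3 -> ACC=8
Event 4 (EXEC): [IRQ0] PC=1: INC 4 -> ACC=12
Event 5 (EXEC): [IRQ0] PC=2: IRET -> resume MAIN at PC=1 (depth now 0)
Event 6 (EXEC): [MAIN] PC=1: INC 2 -> ACC=14
Event 7 (INT 0): INT 0 arrives: push (MAIN, PC=2), enter IRQ0 at PC=0 (depth now 1)
Event 8 (EXEC): [IRQ0] PC=0: INC 3 -> ACC=17
Event 9 (INT 0): INT 0 arrives: push (IRQ0, PC=1), enter IRQ0 at PC=0 (depth now 2)
Event 10 (EXEC): [IRQ0] PC=0: INC 3 -> ACC=20
Event 11 (EXEC): [IRQ0] PC=1: INC 4 -> ACC=24
Event 12 (EXEC): [IRQ0] PC=2: IRET -> resume IRQ0 at PC=1 (depth now 1)
Event 13 (EXEC): [IRQ0] PC=1: INC 4 -> ACC=28
Event 14 (EXEC): [IRQ0] PC=2: IRET -> resume MAIN at PC=2 (depth now 0)
Event 15 (INT 0): INT 0 arrives: push (MAIN, PC=2), enter IRQ0 at PC=0 (depth now 1)
Event 16 (EXEC): [IRQ0] PC=0: INC 3 -> ACC=31
Event 17 (INT 1): INT 1 arrives: push (IRQ0, PC=1), enter IRQ1 at PC=0 (depth now 2)
Event 18 (EXEC): [IRQ1] PC=0: DEC 3 -> ACC=28
Event 19 (EXEC): [IRQ1] PC=1: DEC 3 -> ACC=25
Event 20 (EXEC): [IRQ1] PC=2: IRET -> resume IRQ0 at PC=1 (depth now 1)
Event 21 (INT 1): INT 1 arrives: push (IRQ0, PC=1), enter IRQ1 at PC=0 (depth now 2)
Event 22 (EXEC): [IRQ1] PC=0: DEC 3 -> ACC=22
Event 23 (EXEC): [IRQ1] PC=1: DEC 3 -> ACC=19
Event 24 (EXEC): [IRQ1] PC=2: IRET -> resume IRQ0 at PC=1 (depth now 1)
Event 25 (EXEC): [IRQ0] PC=1: INC 4 -> ACC=23
Event 26 (EXEC): [IRQ0] PC=2: IRET -> resume MAIN at PC=2 (depth now 0)
Event 27 (EXEC): [MAIN] PC=2: NOP
Event 28 (EXEC): [MAIN] PC=3: NOP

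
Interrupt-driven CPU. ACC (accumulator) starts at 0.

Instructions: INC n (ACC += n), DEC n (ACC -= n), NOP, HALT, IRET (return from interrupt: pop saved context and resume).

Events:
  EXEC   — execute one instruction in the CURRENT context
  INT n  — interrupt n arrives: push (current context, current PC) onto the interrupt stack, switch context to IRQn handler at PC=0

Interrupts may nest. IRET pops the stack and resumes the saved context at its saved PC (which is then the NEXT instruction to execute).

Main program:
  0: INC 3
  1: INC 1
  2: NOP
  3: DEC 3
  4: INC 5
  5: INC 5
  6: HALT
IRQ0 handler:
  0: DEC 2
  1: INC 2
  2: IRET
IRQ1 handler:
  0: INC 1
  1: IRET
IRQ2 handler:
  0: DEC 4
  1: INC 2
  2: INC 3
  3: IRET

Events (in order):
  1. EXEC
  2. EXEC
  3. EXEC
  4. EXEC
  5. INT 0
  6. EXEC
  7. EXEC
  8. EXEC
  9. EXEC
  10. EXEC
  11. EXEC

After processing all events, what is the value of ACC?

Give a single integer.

Event 1 (EXEC): [MAIN] PC=0: INC 3 -> ACC=3
Event 2 (EXEC): [MAIN] PC=1: INC 1 -> ACC=4
Event 3 (EXEC): [MAIN] PC=2: NOP
Event 4 (EXEC): [MAIN] PC=3: DEC 3 -> ACC=1
Event 5 (INT 0): INT 0 arrives: push (MAIN, PC=4), enter IRQ0 at PC=0 (depth now 1)
Event 6 (EXEC): [IRQ0] PC=0: DEC 2 -> ACC=-1
Event 7 (EXEC): [IRQ0] PC=1: INC 2 -> ACC=1
Event 8 (EXEC): [IRQ0] PC=2: IRET -> resume MAIN at PC=4 (depth now 0)
Event 9 (EXEC): [MAIN] PC=4: INC 5 -> ACC=6
Event 10 (EXEC): [MAIN] PC=5: INC 5 -> ACC=11
Event 11 (EXEC): [MAIN] PC=6: HALT

Answer: 11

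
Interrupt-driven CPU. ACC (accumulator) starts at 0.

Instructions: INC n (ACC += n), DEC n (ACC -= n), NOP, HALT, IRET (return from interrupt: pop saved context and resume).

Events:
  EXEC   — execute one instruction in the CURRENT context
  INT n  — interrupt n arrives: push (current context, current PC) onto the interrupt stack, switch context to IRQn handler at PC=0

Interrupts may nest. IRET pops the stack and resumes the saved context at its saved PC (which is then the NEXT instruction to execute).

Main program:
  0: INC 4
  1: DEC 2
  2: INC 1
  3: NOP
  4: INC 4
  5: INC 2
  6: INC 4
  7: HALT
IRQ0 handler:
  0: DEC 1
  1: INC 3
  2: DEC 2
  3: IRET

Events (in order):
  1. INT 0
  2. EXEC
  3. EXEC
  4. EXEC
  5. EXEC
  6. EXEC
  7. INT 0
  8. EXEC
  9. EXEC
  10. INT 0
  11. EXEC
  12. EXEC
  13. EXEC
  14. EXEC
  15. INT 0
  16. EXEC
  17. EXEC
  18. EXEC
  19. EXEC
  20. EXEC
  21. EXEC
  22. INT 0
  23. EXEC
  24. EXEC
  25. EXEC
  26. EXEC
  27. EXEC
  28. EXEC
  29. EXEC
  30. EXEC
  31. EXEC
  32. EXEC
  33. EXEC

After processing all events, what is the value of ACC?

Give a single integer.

Event 1 (INT 0): INT 0 arrives: push (MAIN, PC=0), enter IRQ0 at PC=0 (depth now 1)
Event 2 (EXEC): [IRQ0] PC=0: DEC 1 -> ACC=-1
Event 3 (EXEC): [IRQ0] PC=1: INC 3 -> ACC=2
Event 4 (EXEC): [IRQ0] PC=2: DEC 2 -> ACC=0
Event 5 (EXEC): [IRQ0] PC=3: IRET -> resume MAIN at PC=0 (depth now 0)
Event 6 (EXEC): [MAIN] PC=0: INC 4 -> ACC=4
Event 7 (INT 0): INT 0 arrives: push (MAIN, PC=1), enter IRQ0 at PC=0 (depth now 1)
Event 8 (EXEC): [IRQ0] PC=0: DEC 1 -> ACC=3
Event 9 (EXEC): [IRQ0] PC=1: INC 3 -> ACC=6
Event 10 (INT 0): INT 0 arrives: push (IRQ0, PC=2), enter IRQ0 at PC=0 (depth now 2)
Event 11 (EXEC): [IRQ0] PC=0: DEC 1 -> ACC=5
Event 12 (EXEC): [IRQ0] PC=1: INC 3 -> ACC=8
Event 13 (EXEC): [IRQ0] PC=2: DEC 2 -> ACC=6
Event 14 (EXEC): [IRQ0] PC=3: IRET -> resume IRQ0 at PC=2 (depth now 1)
Event 15 (INT 0): INT 0 arrives: push (IRQ0, PC=2), enter IRQ0 at PC=0 (depth now 2)
Event 16 (EXEC): [IRQ0] PC=0: DEC 1 -> ACC=5
Event 17 (EXEC): [IRQ0] PC=1: INC 3 -> ACC=8
Event 18 (EXEC): [IRQ0] PC=2: DEC 2 -> ACC=6
Event 19 (EXEC): [IRQ0] PC=3: IRET -> resume IRQ0 at PC=2 (depth now 1)
Event 20 (EXEC): [IRQ0] PC=2: DEC 2 -> ACC=4
Event 21 (EXEC): [IRQ0] PC=3: IRET -> resume MAIN at PC=1 (depth now 0)
Event 22 (INT 0): INT 0 arrives: push (MAIN, PC=1), enter IRQ0 at PC=0 (depth now 1)
Event 23 (EXEC): [IRQ0] PC=0: DEC 1 -> ACC=3
Event 24 (EXEC): [IRQ0] PC=1: INC 3 -> ACC=6
Event 25 (EXEC): [IRQ0] PC=2: DEC 2 -> ACC=4
Event 26 (EXEC): [IRQ0] PC=3: IRET -> resume MAIN at PC=1 (depth now 0)
Event 27 (EXEC): [MAIN] PC=1: DEC 2 -> ACC=2
Event 28 (EXEC): [MAIN] PC=2: INC 1 -> ACC=3
Event 29 (EXEC): [MAIN] PC=3: NOP
Event 30 (EXEC): [MAIN] PC=4: INC 4 -> ACC=7
Event 31 (EXEC): [MAIN] PC=5: INC 2 -> ACC=9
Event 32 (EXEC): [MAIN] PC=6: INC 4 -> ACC=13
Event 33 (EXEC): [MAIN] PC=7: HALT

Answer: 13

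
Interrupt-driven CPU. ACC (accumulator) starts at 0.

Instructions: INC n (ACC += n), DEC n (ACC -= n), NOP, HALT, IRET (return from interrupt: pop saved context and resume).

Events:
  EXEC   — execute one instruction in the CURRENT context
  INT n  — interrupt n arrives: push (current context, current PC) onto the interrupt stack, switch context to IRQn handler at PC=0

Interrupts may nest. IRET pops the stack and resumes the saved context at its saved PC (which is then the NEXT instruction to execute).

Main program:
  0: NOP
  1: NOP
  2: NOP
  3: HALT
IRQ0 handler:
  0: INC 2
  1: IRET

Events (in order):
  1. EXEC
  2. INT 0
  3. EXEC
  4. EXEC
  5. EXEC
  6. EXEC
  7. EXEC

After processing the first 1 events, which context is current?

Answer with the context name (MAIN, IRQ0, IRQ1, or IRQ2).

Answer: MAIN

Derivation:
Event 1 (EXEC): [MAIN] PC=0: NOP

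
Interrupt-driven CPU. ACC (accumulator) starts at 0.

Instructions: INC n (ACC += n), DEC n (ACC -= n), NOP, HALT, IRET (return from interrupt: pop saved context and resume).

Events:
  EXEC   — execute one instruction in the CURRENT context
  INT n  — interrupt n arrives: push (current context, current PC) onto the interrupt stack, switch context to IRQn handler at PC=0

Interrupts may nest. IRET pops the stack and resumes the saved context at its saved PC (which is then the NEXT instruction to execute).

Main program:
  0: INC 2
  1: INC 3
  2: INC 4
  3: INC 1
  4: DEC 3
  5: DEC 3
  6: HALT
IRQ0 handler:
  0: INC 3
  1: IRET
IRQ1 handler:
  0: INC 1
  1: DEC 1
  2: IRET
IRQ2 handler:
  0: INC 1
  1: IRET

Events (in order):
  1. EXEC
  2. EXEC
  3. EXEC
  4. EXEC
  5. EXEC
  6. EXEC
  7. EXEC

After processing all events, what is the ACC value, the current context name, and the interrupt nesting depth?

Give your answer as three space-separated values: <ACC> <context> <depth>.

Answer: 4 MAIN 0

Derivation:
Event 1 (EXEC): [MAIN] PC=0: INC 2 -> ACC=2
Event 2 (EXEC): [MAIN] PC=1: INC 3 -> ACC=5
Event 3 (EXEC): [MAIN] PC=2: INC 4 -> ACC=9
Event 4 (EXEC): [MAIN] PC=3: INC 1 -> ACC=10
Event 5 (EXEC): [MAIN] PC=4: DEC 3 -> ACC=7
Event 6 (EXEC): [MAIN] PC=5: DEC 3 -> ACC=4
Event 7 (EXEC): [MAIN] PC=6: HALT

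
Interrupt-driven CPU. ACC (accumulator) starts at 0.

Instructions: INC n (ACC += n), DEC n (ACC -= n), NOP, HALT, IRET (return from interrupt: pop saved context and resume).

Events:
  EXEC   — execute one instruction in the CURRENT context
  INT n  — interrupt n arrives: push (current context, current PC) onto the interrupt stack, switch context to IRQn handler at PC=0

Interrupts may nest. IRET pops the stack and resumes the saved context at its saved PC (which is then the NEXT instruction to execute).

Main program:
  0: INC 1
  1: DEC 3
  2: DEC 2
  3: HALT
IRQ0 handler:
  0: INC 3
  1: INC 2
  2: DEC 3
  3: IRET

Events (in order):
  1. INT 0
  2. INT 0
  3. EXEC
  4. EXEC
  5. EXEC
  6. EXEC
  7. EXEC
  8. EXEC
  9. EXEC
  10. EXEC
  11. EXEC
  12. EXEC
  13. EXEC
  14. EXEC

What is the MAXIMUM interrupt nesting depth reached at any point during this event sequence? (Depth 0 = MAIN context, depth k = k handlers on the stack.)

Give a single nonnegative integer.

Answer: 2

Derivation:
Event 1 (INT 0): INT 0 arrives: push (MAIN, PC=0), enter IRQ0 at PC=0 (depth now 1) [depth=1]
Event 2 (INT 0): INT 0 arrives: push (IRQ0, PC=0), enter IRQ0 at PC=0 (depth now 2) [depth=2]
Event 3 (EXEC): [IRQ0] PC=0: INC 3 -> ACC=3 [depth=2]
Event 4 (EXEC): [IRQ0] PC=1: INC 2 -> ACC=5 [depth=2]
Event 5 (EXEC): [IRQ0] PC=2: DEC 3 -> ACC=2 [depth=2]
Event 6 (EXEC): [IRQ0] PC=3: IRET -> resume IRQ0 at PC=0 (depth now 1) [depth=1]
Event 7 (EXEC): [IRQ0] PC=0: INC 3 -> ACC=5 [depth=1]
Event 8 (EXEC): [IRQ0] PC=1: INC 2 -> ACC=7 [depth=1]
Event 9 (EXEC): [IRQ0] PC=2: DEC 3 -> ACC=4 [depth=1]
Event 10 (EXEC): [IRQ0] PC=3: IRET -> resume MAIN at PC=0 (depth now 0) [depth=0]
Event 11 (EXEC): [MAIN] PC=0: INC 1 -> ACC=5 [depth=0]
Event 12 (EXEC): [MAIN] PC=1: DEC 3 -> ACC=2 [depth=0]
Event 13 (EXEC): [MAIN] PC=2: DEC 2 -> ACC=0 [depth=0]
Event 14 (EXEC): [MAIN] PC=3: HALT [depth=0]
Max depth observed: 2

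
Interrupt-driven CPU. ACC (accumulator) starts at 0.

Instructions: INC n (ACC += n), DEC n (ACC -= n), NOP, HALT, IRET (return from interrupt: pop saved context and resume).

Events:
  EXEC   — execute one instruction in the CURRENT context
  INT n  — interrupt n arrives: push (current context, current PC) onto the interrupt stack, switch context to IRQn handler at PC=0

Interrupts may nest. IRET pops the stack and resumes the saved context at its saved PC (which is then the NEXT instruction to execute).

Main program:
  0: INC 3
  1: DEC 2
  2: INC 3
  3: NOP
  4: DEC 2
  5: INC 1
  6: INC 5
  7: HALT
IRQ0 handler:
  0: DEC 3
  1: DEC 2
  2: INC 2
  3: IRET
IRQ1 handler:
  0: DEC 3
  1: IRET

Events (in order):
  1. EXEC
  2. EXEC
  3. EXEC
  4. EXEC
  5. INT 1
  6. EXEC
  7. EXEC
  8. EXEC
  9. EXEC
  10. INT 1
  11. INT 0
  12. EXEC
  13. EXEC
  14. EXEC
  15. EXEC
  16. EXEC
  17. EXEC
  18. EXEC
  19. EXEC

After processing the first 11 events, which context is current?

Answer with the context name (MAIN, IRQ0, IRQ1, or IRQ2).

Event 1 (EXEC): [MAIN] PC=0: INC 3 -> ACC=3
Event 2 (EXEC): [MAIN] PC=1: DEC 2 -> ACC=1
Event 3 (EXEC): [MAIN] PC=2: INC 3 -> ACC=4
Event 4 (EXEC): [MAIN] PC=3: NOP
Event 5 (INT 1): INT 1 arrives: push (MAIN, PC=4), enter IRQ1 at PC=0 (depth now 1)
Event 6 (EXEC): [IRQ1] PC=0: DEC 3 -> ACC=1
Event 7 (EXEC): [IRQ1] PC=1: IRET -> resume MAIN at PC=4 (depth now 0)
Event 8 (EXEC): [MAIN] PC=4: DEC 2 -> ACC=-1
Event 9 (EXEC): [MAIN] PC=5: INC 1 -> ACC=0
Event 10 (INT 1): INT 1 arrives: push (MAIN, PC=6), enter IRQ1 at PC=0 (depth now 1)
Event 11 (INT 0): INT 0 arrives: push (IRQ1, PC=0), enter IRQ0 at PC=0 (depth now 2)

Answer: IRQ0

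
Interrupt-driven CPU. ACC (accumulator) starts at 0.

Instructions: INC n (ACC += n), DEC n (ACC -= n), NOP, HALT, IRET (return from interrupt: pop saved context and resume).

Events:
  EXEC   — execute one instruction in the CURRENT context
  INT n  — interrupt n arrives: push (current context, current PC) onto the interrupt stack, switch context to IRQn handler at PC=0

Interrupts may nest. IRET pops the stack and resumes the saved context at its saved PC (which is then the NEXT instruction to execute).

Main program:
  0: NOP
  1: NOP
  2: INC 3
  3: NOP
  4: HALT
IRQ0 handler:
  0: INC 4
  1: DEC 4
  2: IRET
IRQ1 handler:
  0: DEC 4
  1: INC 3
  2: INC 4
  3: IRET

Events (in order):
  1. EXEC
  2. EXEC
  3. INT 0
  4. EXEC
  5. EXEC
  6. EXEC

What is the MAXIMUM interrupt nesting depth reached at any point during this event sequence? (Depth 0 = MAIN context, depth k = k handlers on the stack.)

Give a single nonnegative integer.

Answer: 1

Derivation:
Event 1 (EXEC): [MAIN] PC=0: NOP [depth=0]
Event 2 (EXEC): [MAIN] PC=1: NOP [depth=0]
Event 3 (INT 0): INT 0 arrives: push (MAIN, PC=2), enter IRQ0 at PC=0 (depth now 1) [depth=1]
Event 4 (EXEC): [IRQ0] PC=0: INC 4 -> ACC=4 [depth=1]
Event 5 (EXEC): [IRQ0] PC=1: DEC 4 -> ACC=0 [depth=1]
Event 6 (EXEC): [IRQ0] PC=2: IRET -> resume MAIN at PC=2 (depth now 0) [depth=0]
Max depth observed: 1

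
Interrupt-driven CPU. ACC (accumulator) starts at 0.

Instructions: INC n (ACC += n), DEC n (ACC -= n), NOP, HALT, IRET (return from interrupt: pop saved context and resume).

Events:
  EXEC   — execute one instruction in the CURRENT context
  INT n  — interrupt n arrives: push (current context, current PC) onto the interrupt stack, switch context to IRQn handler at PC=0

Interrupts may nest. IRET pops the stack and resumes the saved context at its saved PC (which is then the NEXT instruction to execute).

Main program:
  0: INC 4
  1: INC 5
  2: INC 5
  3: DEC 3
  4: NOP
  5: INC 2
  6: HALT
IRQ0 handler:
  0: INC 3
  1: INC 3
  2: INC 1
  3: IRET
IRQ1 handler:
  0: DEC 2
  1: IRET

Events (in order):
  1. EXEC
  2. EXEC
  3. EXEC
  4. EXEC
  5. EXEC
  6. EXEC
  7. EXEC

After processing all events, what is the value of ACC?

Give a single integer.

Event 1 (EXEC): [MAIN] PC=0: INC 4 -> ACC=4
Event 2 (EXEC): [MAIN] PC=1: INC 5 -> ACC=9
Event 3 (EXEC): [MAIN] PC=2: INC 5 -> ACC=14
Event 4 (EXEC): [MAIN] PC=3: DEC 3 -> ACC=11
Event 5 (EXEC): [MAIN] PC=4: NOP
Event 6 (EXEC): [MAIN] PC=5: INC 2 -> ACC=13
Event 7 (EXEC): [MAIN] PC=6: HALT

Answer: 13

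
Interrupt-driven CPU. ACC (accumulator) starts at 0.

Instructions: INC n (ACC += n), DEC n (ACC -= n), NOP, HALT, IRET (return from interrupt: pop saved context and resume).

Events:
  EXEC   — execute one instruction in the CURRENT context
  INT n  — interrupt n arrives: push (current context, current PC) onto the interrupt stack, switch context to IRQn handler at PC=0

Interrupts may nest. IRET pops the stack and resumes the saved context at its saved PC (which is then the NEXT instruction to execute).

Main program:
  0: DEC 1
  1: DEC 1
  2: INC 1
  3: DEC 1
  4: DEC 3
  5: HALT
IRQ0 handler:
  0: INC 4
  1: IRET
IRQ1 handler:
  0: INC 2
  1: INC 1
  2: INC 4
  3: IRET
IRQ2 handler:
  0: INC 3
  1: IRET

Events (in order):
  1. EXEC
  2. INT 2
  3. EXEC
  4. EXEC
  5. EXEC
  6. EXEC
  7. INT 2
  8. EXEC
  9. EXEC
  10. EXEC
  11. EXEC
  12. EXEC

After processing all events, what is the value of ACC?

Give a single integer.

Event 1 (EXEC): [MAIN] PC=0: DEC 1 -> ACC=-1
Event 2 (INT 2): INT 2 arrives: push (MAIN, PC=1), enter IRQ2 at PC=0 (depth now 1)
Event 3 (EXEC): [IRQ2] PC=0: INC 3 -> ACC=2
Event 4 (EXEC): [IRQ2] PC=1: IRET -> resume MAIN at PC=1 (depth now 0)
Event 5 (EXEC): [MAIN] PC=1: DEC 1 -> ACC=1
Event 6 (EXEC): [MAIN] PC=2: INC 1 -> ACC=2
Event 7 (INT 2): INT 2 arrives: push (MAIN, PC=3), enter IRQ2 at PC=0 (depth now 1)
Event 8 (EXEC): [IRQ2] PC=0: INC 3 -> ACC=5
Event 9 (EXEC): [IRQ2] PC=1: IRET -> resume MAIN at PC=3 (depth now 0)
Event 10 (EXEC): [MAIN] PC=3: DEC 1 -> ACC=4
Event 11 (EXEC): [MAIN] PC=4: DEC 3 -> ACC=1
Event 12 (EXEC): [MAIN] PC=5: HALT

Answer: 1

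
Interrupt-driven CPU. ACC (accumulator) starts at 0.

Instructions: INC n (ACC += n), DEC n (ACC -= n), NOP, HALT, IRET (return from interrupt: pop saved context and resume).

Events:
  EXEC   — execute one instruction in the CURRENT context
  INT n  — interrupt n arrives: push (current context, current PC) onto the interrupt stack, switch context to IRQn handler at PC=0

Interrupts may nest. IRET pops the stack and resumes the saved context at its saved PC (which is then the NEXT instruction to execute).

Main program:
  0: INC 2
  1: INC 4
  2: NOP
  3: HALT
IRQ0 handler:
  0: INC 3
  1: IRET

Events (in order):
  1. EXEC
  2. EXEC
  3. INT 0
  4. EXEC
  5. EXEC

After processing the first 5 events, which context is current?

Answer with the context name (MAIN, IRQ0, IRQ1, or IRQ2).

Event 1 (EXEC): [MAIN] PC=0: INC 2 -> ACC=2
Event 2 (EXEC): [MAIN] PC=1: INC 4 -> ACC=6
Event 3 (INT 0): INT 0 arrives: push (MAIN, PC=2), enter IRQ0 at PC=0 (depth now 1)
Event 4 (EXEC): [IRQ0] PC=0: INC 3 -> ACC=9
Event 5 (EXEC): [IRQ0] PC=1: IRET -> resume MAIN at PC=2 (depth now 0)

Answer: MAIN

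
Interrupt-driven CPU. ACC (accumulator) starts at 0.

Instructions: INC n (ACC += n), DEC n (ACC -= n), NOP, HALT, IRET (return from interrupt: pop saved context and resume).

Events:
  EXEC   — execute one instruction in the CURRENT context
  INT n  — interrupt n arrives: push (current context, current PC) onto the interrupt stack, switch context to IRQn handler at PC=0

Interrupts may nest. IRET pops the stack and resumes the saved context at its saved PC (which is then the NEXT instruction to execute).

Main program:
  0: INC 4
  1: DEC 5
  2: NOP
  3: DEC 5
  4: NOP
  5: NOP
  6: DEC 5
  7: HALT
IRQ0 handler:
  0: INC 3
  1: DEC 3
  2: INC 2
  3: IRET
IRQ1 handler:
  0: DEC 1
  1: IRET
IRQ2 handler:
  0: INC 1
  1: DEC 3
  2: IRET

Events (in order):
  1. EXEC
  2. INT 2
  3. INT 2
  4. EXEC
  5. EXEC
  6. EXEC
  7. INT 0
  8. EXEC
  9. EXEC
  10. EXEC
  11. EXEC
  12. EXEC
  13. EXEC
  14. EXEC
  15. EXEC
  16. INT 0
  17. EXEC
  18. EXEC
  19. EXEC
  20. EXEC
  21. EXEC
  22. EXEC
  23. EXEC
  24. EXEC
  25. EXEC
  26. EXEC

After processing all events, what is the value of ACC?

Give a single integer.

Answer: -11

Derivation:
Event 1 (EXEC): [MAIN] PC=0: INC 4 -> ACC=4
Event 2 (INT 2): INT 2 arrives: push (MAIN, PC=1), enter IRQ2 at PC=0 (depth now 1)
Event 3 (INT 2): INT 2 arrives: push (IRQ2, PC=0), enter IRQ2 at PC=0 (depth now 2)
Event 4 (EXEC): [IRQ2] PC=0: INC 1 -> ACC=5
Event 5 (EXEC): [IRQ2] PC=1: DEC 3 -> ACC=2
Event 6 (EXEC): [IRQ2] PC=2: IRET -> resume IRQ2 at PC=0 (depth now 1)
Event 7 (INT 0): INT 0 arrives: push (IRQ2, PC=0), enter IRQ0 at PC=0 (depth now 2)
Event 8 (EXEC): [IRQ0] PC=0: INC 3 -> ACC=5
Event 9 (EXEC): [IRQ0] PC=1: DEC 3 -> ACC=2
Event 10 (EXEC): [IRQ0] PC=2: INC 2 -> ACC=4
Event 11 (EXEC): [IRQ0] PC=3: IRET -> resume IRQ2 at PC=0 (depth now 1)
Event 12 (EXEC): [IRQ2] PC=0: INC 1 -> ACC=5
Event 13 (EXEC): [IRQ2] PC=1: DEC 3 -> ACC=2
Event 14 (EXEC): [IRQ2] PC=2: IRET -> resume MAIN at PC=1 (depth now 0)
Event 15 (EXEC): [MAIN] PC=1: DEC 5 -> ACC=-3
Event 16 (INT 0): INT 0 arrives: push (MAIN, PC=2), enter IRQ0 at PC=0 (depth now 1)
Event 17 (EXEC): [IRQ0] PC=0: INC 3 -> ACC=0
Event 18 (EXEC): [IRQ0] PC=1: DEC 3 -> ACC=-3
Event 19 (EXEC): [IRQ0] PC=2: INC 2 -> ACC=-1
Event 20 (EXEC): [IRQ0] PC=3: IRET -> resume MAIN at PC=2 (depth now 0)
Event 21 (EXEC): [MAIN] PC=2: NOP
Event 22 (EXEC): [MAIN] PC=3: DEC 5 -> ACC=-6
Event 23 (EXEC): [MAIN] PC=4: NOP
Event 24 (EXEC): [MAIN] PC=5: NOP
Event 25 (EXEC): [MAIN] PC=6: DEC 5 -> ACC=-11
Event 26 (EXEC): [MAIN] PC=7: HALT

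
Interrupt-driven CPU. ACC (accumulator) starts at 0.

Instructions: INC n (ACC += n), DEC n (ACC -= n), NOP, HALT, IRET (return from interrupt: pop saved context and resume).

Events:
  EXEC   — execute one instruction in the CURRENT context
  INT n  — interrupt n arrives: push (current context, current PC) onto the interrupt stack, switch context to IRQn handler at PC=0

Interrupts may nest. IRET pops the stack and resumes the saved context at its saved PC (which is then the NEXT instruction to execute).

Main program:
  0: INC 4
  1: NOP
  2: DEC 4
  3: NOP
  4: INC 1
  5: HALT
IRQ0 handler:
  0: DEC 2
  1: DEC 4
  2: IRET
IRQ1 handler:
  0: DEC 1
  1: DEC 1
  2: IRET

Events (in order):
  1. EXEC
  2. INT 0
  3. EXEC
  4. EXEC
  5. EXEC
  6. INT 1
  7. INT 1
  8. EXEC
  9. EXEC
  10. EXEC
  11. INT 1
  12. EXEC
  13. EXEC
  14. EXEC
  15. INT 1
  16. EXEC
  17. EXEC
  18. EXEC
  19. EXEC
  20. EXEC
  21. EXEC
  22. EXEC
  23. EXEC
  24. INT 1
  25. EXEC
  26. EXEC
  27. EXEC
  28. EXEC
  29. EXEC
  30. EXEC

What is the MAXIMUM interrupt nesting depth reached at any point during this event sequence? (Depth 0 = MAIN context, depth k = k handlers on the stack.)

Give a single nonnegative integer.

Event 1 (EXEC): [MAIN] PC=0: INC 4 -> ACC=4 [depth=0]
Event 2 (INT 0): INT 0 arrives: push (MAIN, PC=1), enter IRQ0 at PC=0 (depth now 1) [depth=1]
Event 3 (EXEC): [IRQ0] PC=0: DEC 2 -> ACC=2 [depth=1]
Event 4 (EXEC): [IRQ0] PC=1: DEC 4 -> ACC=-2 [depth=1]
Event 5 (EXEC): [IRQ0] PC=2: IRET -> resume MAIN at PC=1 (depth now 0) [depth=0]
Event 6 (INT 1): INT 1 arrives: push (MAIN, PC=1), enter IRQ1 at PC=0 (depth now 1) [depth=1]
Event 7 (INT 1): INT 1 arrives: push (IRQ1, PC=0), enter IRQ1 at PC=0 (depth now 2) [depth=2]
Event 8 (EXEC): [IRQ1] PC=0: DEC 1 -> ACC=-3 [depth=2]
Event 9 (EXEC): [IRQ1] PC=1: DEC 1 -> ACC=-4 [depth=2]
Event 10 (EXEC): [IRQ1] PC=2: IRET -> resume IRQ1 at PC=0 (depth now 1) [depth=1]
Event 11 (INT 1): INT 1 arrives: push (IRQ1, PC=0), enter IRQ1 at PC=0 (depth now 2) [depth=2]
Event 12 (EXEC): [IRQ1] PC=0: DEC 1 -> ACC=-5 [depth=2]
Event 13 (EXEC): [IRQ1] PC=1: DEC 1 -> ACC=-6 [depth=2]
Event 14 (EXEC): [IRQ1] PC=2: IRET -> resume IRQ1 at PC=0 (depth now 1) [depth=1]
Event 15 (INT 1): INT 1 arrives: push (IRQ1, PC=0), enter IRQ1 at PC=0 (depth now 2) [depth=2]
Event 16 (EXEC): [IRQ1] PC=0: DEC 1 -> ACC=-7 [depth=2]
Event 17 (EXEC): [IRQ1] PC=1: DEC 1 -> ACC=-8 [depth=2]
Event 18 (EXEC): [IRQ1] PC=2: IRET -> resume IRQ1 at PC=0 (depth now 1) [depth=1]
Event 19 (EXEC): [IRQ1] PC=0: DEC 1 -> ACC=-9 [depth=1]
Event 20 (EXEC): [IRQ1] PC=1: DEC 1 -> ACC=-10 [depth=1]
Event 21 (EXEC): [IRQ1] PC=2: IRET -> resume MAIN at PC=1 (depth now 0) [depth=0]
Event 22 (EXEC): [MAIN] PC=1: NOP [depth=0]
Event 23 (EXEC): [MAIN] PC=2: DEC 4 -> ACC=-14 [depth=0]
Event 24 (INT 1): INT 1 arrives: push (MAIN, PC=3), enter IRQ1 at PC=0 (depth now 1) [depth=1]
Event 25 (EXEC): [IRQ1] PC=0: DEC 1 -> ACC=-15 [depth=1]
Event 26 (EXEC): [IRQ1] PC=1: DEC 1 -> ACC=-16 [depth=1]
Event 27 (EXEC): [IRQ1] PC=2: IRET -> resume MAIN at PC=3 (depth now 0) [depth=0]
Event 28 (EXEC): [MAIN] PC=3: NOP [depth=0]
Event 29 (EXEC): [MAIN] PC=4: INC 1 -> ACC=-15 [depth=0]
Event 30 (EXEC): [MAIN] PC=5: HALT [depth=0]
Max depth observed: 2

Answer: 2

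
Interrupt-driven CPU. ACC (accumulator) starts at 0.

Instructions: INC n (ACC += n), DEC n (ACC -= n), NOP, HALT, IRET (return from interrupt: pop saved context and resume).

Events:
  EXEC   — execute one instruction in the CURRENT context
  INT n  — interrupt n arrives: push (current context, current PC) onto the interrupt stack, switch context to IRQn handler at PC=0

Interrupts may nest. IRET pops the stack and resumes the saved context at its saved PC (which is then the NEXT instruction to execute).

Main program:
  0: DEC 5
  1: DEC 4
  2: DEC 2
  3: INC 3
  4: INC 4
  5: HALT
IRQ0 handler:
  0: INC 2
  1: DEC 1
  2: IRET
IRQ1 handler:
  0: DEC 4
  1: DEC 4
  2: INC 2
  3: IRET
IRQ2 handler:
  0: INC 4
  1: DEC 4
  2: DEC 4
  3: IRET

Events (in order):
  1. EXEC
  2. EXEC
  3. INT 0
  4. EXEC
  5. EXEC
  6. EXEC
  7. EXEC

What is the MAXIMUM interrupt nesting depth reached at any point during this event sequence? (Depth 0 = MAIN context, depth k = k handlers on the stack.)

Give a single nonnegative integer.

Event 1 (EXEC): [MAIN] PC=0: DEC 5 -> ACC=-5 [depth=0]
Event 2 (EXEC): [MAIN] PC=1: DEC 4 -> ACC=-9 [depth=0]
Event 3 (INT 0): INT 0 arrives: push (MAIN, PC=2), enter IRQ0 at PC=0 (depth now 1) [depth=1]
Event 4 (EXEC): [IRQ0] PC=0: INC 2 -> ACC=-7 [depth=1]
Event 5 (EXEC): [IRQ0] PC=1: DEC 1 -> ACC=-8 [depth=1]
Event 6 (EXEC): [IRQ0] PC=2: IRET -> resume MAIN at PC=2 (depth now 0) [depth=0]
Event 7 (EXEC): [MAIN] PC=2: DEC 2 -> ACC=-10 [depth=0]
Max depth observed: 1

Answer: 1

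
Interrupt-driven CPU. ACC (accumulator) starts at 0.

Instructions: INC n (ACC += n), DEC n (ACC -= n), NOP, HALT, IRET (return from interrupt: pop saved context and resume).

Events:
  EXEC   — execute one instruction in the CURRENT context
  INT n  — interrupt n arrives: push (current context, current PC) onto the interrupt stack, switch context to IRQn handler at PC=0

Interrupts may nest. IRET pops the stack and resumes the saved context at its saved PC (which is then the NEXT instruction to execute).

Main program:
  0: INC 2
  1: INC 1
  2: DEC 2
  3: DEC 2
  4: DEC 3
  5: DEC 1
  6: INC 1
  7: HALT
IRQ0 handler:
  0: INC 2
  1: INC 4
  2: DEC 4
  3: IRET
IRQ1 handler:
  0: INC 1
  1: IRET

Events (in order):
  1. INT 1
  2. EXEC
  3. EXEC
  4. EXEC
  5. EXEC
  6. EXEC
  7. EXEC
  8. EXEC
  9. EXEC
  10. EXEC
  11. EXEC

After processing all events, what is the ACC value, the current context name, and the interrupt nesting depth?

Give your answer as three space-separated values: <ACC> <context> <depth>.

Answer: -3 MAIN 0

Derivation:
Event 1 (INT 1): INT 1 arrives: push (MAIN, PC=0), enter IRQ1 at PC=0 (depth now 1)
Event 2 (EXEC): [IRQ1] PC=0: INC 1 -> ACC=1
Event 3 (EXEC): [IRQ1] PC=1: IRET -> resume MAIN at PC=0 (depth now 0)
Event 4 (EXEC): [MAIN] PC=0: INC 2 -> ACC=3
Event 5 (EXEC): [MAIN] PC=1: INC 1 -> ACC=4
Event 6 (EXEC): [MAIN] PC=2: DEC 2 -> ACC=2
Event 7 (EXEC): [MAIN] PC=3: DEC 2 -> ACC=0
Event 8 (EXEC): [MAIN] PC=4: DEC 3 -> ACC=-3
Event 9 (EXEC): [MAIN] PC=5: DEC 1 -> ACC=-4
Event 10 (EXEC): [MAIN] PC=6: INC 1 -> ACC=-3
Event 11 (EXEC): [MAIN] PC=7: HALT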